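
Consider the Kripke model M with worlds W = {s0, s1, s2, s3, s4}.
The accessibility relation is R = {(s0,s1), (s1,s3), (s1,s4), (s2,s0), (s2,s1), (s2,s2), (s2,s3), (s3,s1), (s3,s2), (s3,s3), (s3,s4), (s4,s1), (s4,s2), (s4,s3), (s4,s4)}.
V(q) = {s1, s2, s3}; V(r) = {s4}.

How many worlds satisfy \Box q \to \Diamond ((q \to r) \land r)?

Recall that \Box ψ holds at a world iff ψ holds at every accessible world, and \Diamond ψ holds iff ψ holds at some accessible world.
Let φ = \Box q \to \Diamond ((q \to r) \land r). Evaluate φ at each world:
  s0 (successors {s1}): φ is false.
  s1 (successors {s3, s4}): φ is true.
  s2 (successors {s0, s1, s2, s3}): φ is true.
  s3 (successors {s1, s2, s3, s4}): φ is true.
  s4 (successors {s1, s2, s3, s4}): φ is true.
For instance, at s2:
  At s2: \Box q is false, \Diamond ((q \to r) \land r) is false, so \Box q \to \Diamond ((q \to r) \land r) is true.
    At s2: \Box q requires q at every successor {s0, s1, s2, s3}.
      q fails at s0, so \Box q is false at s2.
    At s2: \Diamond ((q \to r) \land r) requires (q \to r) \land r at some successor in {s0, s1, s2, s3}.
      At s0: (q \to r) \land r is false.
      At s1: (q \to r) \land r is false.
      At s2: (q \to r) \land r is false.
      At s3: (q \to r) \land r is false.
    So \Diamond ((q \to r) \land r) is false at s2.
Satisfying worlds: {s1, s2, s3, s4}

4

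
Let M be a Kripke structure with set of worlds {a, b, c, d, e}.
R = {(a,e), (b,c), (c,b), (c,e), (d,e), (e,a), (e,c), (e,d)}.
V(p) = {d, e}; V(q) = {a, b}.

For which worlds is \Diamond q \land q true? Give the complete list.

Let φ = \Diamond q \land q. Evaluate φ at each world:
  a (successors {e}): φ is false.
  b (successors {c}): φ is false.
  c (successors {b, e}): φ is false.
  d (successors {e}): φ is false.
  e (successors {a, c, d}): φ is false.
For instance, at e:
  At e: \Diamond q is true, q is false, so \Diamond q \land q is false.
    At e: \Diamond q requires q at some successor in {a, c, d}.
      q holds at a, so \Diamond q is true at e.
Satisfying worlds: none.

none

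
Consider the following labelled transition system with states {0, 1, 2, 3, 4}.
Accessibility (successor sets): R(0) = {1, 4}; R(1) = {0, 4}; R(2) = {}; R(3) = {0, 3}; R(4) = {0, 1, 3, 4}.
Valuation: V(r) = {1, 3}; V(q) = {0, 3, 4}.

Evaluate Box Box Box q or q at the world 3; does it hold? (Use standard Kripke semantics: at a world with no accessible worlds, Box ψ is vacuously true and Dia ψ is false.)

Yes

At 3: Box Box Box q is false, q is true, so Box Box Box q or q is true.
  At 3: Box Box Box q requires Box Box q at every successor {0, 3}.
    Box Box q fails at 0, so Box Box Box q is false at 3.
      At 0: Box Box q requires Box q at every successor {1, 4}.
        Box q fails at 4, so Box Box q is false at 0.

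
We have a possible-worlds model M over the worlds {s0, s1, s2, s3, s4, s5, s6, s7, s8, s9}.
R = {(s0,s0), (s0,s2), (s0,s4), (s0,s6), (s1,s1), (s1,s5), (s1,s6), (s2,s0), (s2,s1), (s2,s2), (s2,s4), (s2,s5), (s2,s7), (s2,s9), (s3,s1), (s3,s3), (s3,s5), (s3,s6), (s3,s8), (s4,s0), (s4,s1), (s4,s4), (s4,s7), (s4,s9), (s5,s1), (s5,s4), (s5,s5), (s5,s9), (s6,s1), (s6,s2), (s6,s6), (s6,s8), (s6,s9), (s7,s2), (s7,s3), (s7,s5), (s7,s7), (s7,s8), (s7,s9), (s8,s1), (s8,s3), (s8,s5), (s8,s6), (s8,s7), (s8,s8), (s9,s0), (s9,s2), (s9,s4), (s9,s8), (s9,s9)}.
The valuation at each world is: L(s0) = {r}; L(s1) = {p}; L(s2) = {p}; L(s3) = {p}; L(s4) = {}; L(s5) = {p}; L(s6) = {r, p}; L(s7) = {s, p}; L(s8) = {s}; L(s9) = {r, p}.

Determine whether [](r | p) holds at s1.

At s1: [](r | p) requires r | p at every successor {s1, s5, s6}.
  At s1: r | p is true.
  At s5: r | p is true.
  At s6: r | p is true.
So [](r | p) is true at s1.

Yes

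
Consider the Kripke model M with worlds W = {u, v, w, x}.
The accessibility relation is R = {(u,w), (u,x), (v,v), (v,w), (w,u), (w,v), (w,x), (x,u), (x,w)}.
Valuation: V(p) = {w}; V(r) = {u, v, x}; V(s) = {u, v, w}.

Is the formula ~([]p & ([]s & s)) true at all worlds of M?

Recall that []ψ holds at a world iff ψ holds at every accessible world, and <>ψ holds iff ψ holds at some accessible world.
Let φ = ~([]p & ([]s & s)). Evaluate φ at each world:
  u (successors {w, x}): φ is true.
  v (successors {v, w}): φ is true.
  w (successors {u, v, x}): φ is true.
  x (successors {u, w}): φ is true.
For instance, at v:
  At v: []p & ([]s & s) is false, so ~([]p & ([]s & s)) is true.
    At v: []p is false, []s & s is true, so []p & ([]s & s) is false.
      At v: []p requires p at every successor {v, w}.
        p fails at v, so []p is false at v.
      At v: []s is true, s is true, so []s & s is true.

Yes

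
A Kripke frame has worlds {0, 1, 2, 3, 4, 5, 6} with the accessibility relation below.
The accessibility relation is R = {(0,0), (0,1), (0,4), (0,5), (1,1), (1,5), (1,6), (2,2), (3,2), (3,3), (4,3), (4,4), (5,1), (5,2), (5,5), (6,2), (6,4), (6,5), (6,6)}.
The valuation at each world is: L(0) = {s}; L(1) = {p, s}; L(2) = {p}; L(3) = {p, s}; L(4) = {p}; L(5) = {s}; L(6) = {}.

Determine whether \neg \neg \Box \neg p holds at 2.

No

Recall that \Box ψ holds at a world iff ψ holds at every accessible world, and \Diamond ψ holds iff ψ holds at some accessible world.
At 2: \neg \Box \neg p is true, so \neg \neg \Box \neg p is false.
  At 2: \Box \neg p is false, so \neg \Box \neg p is true.
    At 2: \Box \neg p requires \neg p at every successor {2}.
      \neg p fails at 2, so \Box \neg p is false at 2.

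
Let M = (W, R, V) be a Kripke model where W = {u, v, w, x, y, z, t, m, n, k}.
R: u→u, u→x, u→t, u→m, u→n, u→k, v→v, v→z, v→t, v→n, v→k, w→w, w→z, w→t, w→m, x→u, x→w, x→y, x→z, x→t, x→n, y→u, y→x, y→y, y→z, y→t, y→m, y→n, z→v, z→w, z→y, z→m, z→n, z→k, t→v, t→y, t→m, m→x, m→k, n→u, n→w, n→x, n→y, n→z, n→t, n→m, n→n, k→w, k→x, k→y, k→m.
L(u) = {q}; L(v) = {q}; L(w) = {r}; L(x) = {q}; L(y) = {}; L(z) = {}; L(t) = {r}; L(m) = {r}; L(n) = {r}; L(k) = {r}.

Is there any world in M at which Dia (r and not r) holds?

No

Let φ = Dia (r and not r). Evaluate φ at each world:
  u (successors {u, x, t, m, n, k}): φ is false.
  v (successors {v, z, t, n, k}): φ is false.
  w (successors {w, z, t, m}): φ is false.
  x (successors {u, w, y, z, t, n}): φ is false.
  y (successors {u, x, y, z, t, m, n}): φ is false.
  z (successors {v, w, y, m, n, k}): φ is false.
  t (successors {v, y, m}): φ is false.
  m (successors {x, k}): φ is false.
  n (successors {u, w, x, y, z, t, m, n}): φ is false.
  k (successors {w, x, y, m}): φ is false.
For instance, at z:
  At z: Dia (r and not r) requires r and not r at some successor in {v, w, y, m, n, k}.
    At v: r and not r is false.
    At w: r and not r is false.
    At y: r and not r is false.
    At m: r and not r is false.
    At n: r and not r is false.
    At k: r and not r is false.
  So Dia (r and not r) is false at z.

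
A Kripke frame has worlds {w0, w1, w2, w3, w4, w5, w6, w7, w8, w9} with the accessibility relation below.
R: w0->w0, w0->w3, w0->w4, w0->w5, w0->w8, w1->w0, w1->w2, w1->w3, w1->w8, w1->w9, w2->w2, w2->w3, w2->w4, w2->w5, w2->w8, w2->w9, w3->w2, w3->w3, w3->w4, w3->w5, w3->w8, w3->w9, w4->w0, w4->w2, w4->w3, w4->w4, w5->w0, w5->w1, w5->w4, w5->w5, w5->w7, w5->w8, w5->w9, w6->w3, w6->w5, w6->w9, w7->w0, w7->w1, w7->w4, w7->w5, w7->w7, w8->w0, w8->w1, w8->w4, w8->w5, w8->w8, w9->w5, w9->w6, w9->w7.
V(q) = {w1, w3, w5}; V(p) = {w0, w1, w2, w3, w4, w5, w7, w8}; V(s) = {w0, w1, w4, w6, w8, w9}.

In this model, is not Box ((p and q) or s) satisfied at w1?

At w1: Box ((p and q) or s) is false, so not Box ((p and q) or s) is true.
  At w1: Box ((p and q) or s) requires (p and q) or s at every successor {w0, w2, w3, w8, w9}.
    (p and q) or s fails at w2, so Box ((p and q) or s) is false at w1.

Yes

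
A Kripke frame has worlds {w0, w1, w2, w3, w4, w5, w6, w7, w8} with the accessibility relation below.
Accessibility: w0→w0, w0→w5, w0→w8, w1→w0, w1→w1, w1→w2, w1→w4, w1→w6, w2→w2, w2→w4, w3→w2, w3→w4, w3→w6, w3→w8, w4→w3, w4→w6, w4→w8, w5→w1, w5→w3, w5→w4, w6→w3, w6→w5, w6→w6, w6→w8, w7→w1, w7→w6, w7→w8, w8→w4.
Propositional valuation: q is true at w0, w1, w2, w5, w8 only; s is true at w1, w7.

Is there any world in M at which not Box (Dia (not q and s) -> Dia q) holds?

Let φ = not Box (Dia (not q and s) -> Dia q). Evaluate φ at each world:
  w0 (successors {w0, w5, w8}): φ is false.
  w1 (successors {w0, w1, w2, w4, w6}): φ is false.
  w2 (successors {w2, w4}): φ is false.
  w3 (successors {w2, w4, w6, w8}): φ is false.
  w4 (successors {w3, w6, w8}): φ is false.
  w5 (successors {w1, w3, w4}): φ is false.
  w6 (successors {w3, w5, w6, w8}): φ is false.
  w7 (successors {w1, w6, w8}): φ is false.
  w8 (successors {w4}): φ is false.
For instance, at w1:
  At w1: Box (Dia (not q and s) -> Dia q) is true, so not Box (Dia (not q and s) -> Dia q) is false.
    At w1: Box (Dia (not q and s) -> Dia q) requires Dia (not q and s) -> Dia q at every successor {w0, w1, w2, w4, w6}.
      At w0: Dia (not q and s) -> Dia q is true.
      At w1: Dia (not q and s) -> Dia q is true.
      At w2: Dia (not q and s) -> Dia q is true.
      At w4: Dia (not q and s) -> Dia q is true.
      At w6: Dia (not q and s) -> Dia q is true.
    So Box (Dia (not q and s) -> Dia q) is true at w1.

No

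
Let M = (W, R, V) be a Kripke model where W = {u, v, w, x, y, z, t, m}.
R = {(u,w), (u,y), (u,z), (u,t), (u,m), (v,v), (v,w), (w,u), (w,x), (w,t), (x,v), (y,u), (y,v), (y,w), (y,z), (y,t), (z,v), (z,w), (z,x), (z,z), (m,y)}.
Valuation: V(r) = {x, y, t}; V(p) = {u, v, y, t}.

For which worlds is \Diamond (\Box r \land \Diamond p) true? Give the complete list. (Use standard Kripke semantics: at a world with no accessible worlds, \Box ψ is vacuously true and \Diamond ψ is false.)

Let φ = \Diamond (\Box r \land \Diamond p). Evaluate φ at each world:
  u (successors {w, y, z, t, m}): φ is true.
  v (successors {v, w}): φ is false.
  w (successors {u, x, t}): φ is false.
  x (successors {v}): φ is false.
  y (successors {u, v, w, z, t}): φ is false.
  z (successors {v, w, x, z}): φ is false.
  t (successors ∅): φ is false.
  m (successors {y}): φ is false.
For instance, at z:
  At z: \Diamond (\Box r \land \Diamond p) requires \Box r \land \Diamond p at some successor in {v, w, x, z}.
    At v: \Box r \land \Diamond p is false.
    At w: \Box r \land \Diamond p is false.
    At x: \Box r \land \Diamond p is false.
    At z: \Box r \land \Diamond p is false.
  So \Diamond (\Box r \land \Diamond p) is false at z.
Satisfying worlds: {u}

u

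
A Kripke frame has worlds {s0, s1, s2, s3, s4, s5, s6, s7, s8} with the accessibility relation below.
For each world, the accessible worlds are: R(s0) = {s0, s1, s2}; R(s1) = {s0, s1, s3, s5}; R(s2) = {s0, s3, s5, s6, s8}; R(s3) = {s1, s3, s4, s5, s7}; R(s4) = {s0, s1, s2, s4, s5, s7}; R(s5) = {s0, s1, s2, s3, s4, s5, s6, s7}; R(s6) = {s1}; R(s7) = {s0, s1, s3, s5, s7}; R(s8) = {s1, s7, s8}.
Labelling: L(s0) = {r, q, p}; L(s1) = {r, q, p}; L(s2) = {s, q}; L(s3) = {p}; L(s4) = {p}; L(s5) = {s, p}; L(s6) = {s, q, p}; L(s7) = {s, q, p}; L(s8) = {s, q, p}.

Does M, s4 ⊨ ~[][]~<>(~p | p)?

Recall that []ψ holds at a world iff ψ holds at every accessible world, and <>ψ holds iff ψ holds at some accessible world.
At s4: [][]~<>(~p | p) is false, so ~[][]~<>(~p | p) is true.
  At s4: [][]~<>(~p | p) requires []~<>(~p | p) at every successor {s0, s1, s2, s4, s5, s7}.
    []~<>(~p | p) fails at s0, so [][]~<>(~p | p) is false at s4.
      At s0: []~<>(~p | p) requires ~<>(~p | p) at every successor {s0, s1, s2}.
        ~<>(~p | p) fails at s0, so []~<>(~p | p) is false at s0.

Yes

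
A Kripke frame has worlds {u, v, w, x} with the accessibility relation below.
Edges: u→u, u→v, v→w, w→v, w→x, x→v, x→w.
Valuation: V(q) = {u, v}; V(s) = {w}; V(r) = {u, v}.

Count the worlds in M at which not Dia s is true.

Let φ = not Dia s. Evaluate φ at each world:
  u (successors {u, v}): φ is true.
  v (successors {w}): φ is false.
  w (successors {v, x}): φ is true.
  x (successors {v, w}): φ is false.
For instance, at w:
  At w: Dia s is false, so not Dia s is true.
    At w: Dia s requires s at some successor in {v, x}.
      At v: s is false.
      At x: s is false.
    So Dia s is false at w.
Satisfying worlds: {u, w}

2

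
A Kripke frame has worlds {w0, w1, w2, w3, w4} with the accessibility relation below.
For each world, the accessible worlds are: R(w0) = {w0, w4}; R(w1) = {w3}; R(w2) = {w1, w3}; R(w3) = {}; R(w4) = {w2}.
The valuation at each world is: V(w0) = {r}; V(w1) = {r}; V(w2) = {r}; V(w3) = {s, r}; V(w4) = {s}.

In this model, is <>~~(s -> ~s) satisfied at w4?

Yes

At w4: <>~~(s -> ~s) requires ~~(s -> ~s) at some successor in {w2}.
  ~~(s -> ~s) holds at w2, so <>~~(s -> ~s) is true at w4.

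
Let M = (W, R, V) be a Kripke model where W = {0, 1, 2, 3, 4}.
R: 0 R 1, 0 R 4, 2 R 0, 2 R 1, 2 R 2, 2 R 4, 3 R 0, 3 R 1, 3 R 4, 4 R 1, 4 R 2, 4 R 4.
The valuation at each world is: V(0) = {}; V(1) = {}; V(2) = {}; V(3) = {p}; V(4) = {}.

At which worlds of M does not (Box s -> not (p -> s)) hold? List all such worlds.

Let φ = not (Box s -> not (p -> s)). Evaluate φ at each world:
  0 (successors {1, 4}): φ is false.
  1 (successors ∅): φ is true.
  2 (successors {0, 1, 2, 4}): φ is false.
  3 (successors {0, 1, 4}): φ is false.
  4 (successors {1, 2, 4}): φ is false.
For instance, at 3:
  At 3: Box s -> not (p -> s) is true, so not (Box s -> not (p -> s)) is false.
    At 3: Box s is false, not (p -> s) is true, so Box s -> not (p -> s) is true.
      At 3: Box s requires s at every successor {0, 1, 4}.
        s fails at 0, so Box s is false at 3.
Satisfying worlds: {1}

1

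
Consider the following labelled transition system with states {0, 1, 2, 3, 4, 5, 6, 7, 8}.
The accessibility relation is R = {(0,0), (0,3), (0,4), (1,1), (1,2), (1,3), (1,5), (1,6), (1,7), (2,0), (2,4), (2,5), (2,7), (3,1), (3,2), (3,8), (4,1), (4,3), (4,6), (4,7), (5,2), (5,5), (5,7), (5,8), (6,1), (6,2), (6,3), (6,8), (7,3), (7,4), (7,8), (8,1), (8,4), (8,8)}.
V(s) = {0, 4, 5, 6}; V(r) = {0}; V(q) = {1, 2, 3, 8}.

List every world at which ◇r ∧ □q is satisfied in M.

Let φ = ◇r ∧ □q. Evaluate φ at each world:
  0 (successors {0, 3, 4}): φ is false.
  1 (successors {1, 2, 3, 5, 6, 7}): φ is false.
  2 (successors {0, 4, 5, 7}): φ is false.
  3 (successors {1, 2, 8}): φ is false.
  4 (successors {1, 3, 6, 7}): φ is false.
  5 (successors {2, 5, 7, 8}): φ is false.
  6 (successors {1, 2, 3, 8}): φ is false.
  7 (successors {3, 4, 8}): φ is false.
  8 (successors {1, 4, 8}): φ is false.
For instance, at 6:
  At 6: ◇r is false, □q is true, so ◇r ∧ □q is false.
    At 6: ◇r requires r at some successor in {1, 2, 3, 8}.
      At 1: r is false.
      At 2: r is false.
      At 3: r is false.
      At 8: r is false.
    So ◇r is false at 6.
    At 6: □q requires q at every successor {1, 2, 3, 8}.
      At 1: q is true.
      At 2: q is true.
      At 3: q is true.
      At 8: q is true.
    So □q is true at 6.
Satisfying worlds: none.

none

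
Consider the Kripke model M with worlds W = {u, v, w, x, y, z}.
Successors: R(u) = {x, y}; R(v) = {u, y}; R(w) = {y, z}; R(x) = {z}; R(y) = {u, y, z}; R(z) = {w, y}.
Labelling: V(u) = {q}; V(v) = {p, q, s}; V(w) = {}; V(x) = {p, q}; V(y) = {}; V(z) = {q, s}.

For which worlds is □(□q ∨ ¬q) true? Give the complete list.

u, z

Let φ = □(□q ∨ ¬q). Evaluate φ at each world:
  u (successors {x, y}): φ is true.
  v (successors {u, y}): φ is false.
  w (successors {y, z}): φ is false.
  x (successors {z}): φ is false.
  y (successors {u, y, z}): φ is false.
  z (successors {w, y}): φ is true.
For instance, at v:
  At v: □(□q ∨ ¬q) requires □q ∨ ¬q at every successor {u, y}.
    □q ∨ ¬q fails at u, so □(□q ∨ ¬q) is false at v.
      At u: □q is false, ¬q is false, so □q ∨ ¬q is false.
Satisfying worlds: {u, z}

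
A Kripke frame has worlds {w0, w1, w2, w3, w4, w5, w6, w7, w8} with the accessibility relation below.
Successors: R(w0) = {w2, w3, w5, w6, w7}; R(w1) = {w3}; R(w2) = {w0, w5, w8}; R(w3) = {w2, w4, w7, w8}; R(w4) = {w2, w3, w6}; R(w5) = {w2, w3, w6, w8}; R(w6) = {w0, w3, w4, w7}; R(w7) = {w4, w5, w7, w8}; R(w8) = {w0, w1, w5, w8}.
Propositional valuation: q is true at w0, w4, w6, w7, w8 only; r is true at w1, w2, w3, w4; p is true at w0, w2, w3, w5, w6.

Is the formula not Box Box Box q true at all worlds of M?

Let φ = not Box Box Box q. Evaluate φ at each world:
  w0 (successors {w2, w3, w5, w6, w7}): φ is true.
  w1 (successors {w3}): φ is true.
  w2 (successors {w0, w5, w8}): φ is true.
  w3 (successors {w2, w4, w7, w8}): φ is true.
  w4 (successors {w2, w3, w6}): φ is true.
  w5 (successors {w2, w3, w6, w8}): φ is true.
  w6 (successors {w0, w3, w4, w7}): φ is true.
  w7 (successors {w4, w5, w7, w8}): φ is true.
  w8 (successors {w0, w1, w5, w8}): φ is true.
For instance, at w1:
  At w1: Box Box Box q is false, so not Box Box Box q is true.
    At w1: Box Box Box q requires Box Box q at every successor {w3}.
      Box Box q fails at w3, so Box Box Box q is false at w1.

Yes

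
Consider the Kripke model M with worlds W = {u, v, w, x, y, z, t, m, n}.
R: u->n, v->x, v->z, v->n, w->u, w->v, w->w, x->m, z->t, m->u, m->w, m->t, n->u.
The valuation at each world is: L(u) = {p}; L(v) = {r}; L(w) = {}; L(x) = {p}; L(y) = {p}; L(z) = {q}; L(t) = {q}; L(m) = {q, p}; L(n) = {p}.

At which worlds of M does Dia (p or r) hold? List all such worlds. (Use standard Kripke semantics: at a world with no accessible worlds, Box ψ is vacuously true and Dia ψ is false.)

Let φ = Dia (p or r). Evaluate φ at each world:
  u (successors {n}): φ is true.
  v (successors {x, z, n}): φ is true.
  w (successors {u, v, w}): φ is true.
  x (successors {m}): φ is true.
  y (successors ∅): φ is false.
  z (successors {t}): φ is false.
  t (successors ∅): φ is false.
  m (successors {u, w, t}): φ is true.
  n (successors {u}): φ is true.
For instance, at v:
  At v: Dia (p or r) requires p or r at some successor in {x, z, n}.
    p or r holds at x, so Dia (p or r) is true at v.
Satisfying worlds: {u, v, w, x, m, n}

u, v, w, x, m, n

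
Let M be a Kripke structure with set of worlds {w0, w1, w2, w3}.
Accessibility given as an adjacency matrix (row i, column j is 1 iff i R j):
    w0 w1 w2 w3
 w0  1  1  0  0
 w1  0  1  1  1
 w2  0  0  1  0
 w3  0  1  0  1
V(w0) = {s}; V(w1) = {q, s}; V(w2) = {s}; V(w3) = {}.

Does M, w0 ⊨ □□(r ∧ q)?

At w0: □□(r ∧ q) requires □(r ∧ q) at every successor {w0, w1}.
  □(r ∧ q) fails at w0, so □□(r ∧ q) is false at w0.
    At w0: □(r ∧ q) requires r ∧ q at every successor {w0, w1}.
      r ∧ q fails at w0, so □(r ∧ q) is false at w0.

No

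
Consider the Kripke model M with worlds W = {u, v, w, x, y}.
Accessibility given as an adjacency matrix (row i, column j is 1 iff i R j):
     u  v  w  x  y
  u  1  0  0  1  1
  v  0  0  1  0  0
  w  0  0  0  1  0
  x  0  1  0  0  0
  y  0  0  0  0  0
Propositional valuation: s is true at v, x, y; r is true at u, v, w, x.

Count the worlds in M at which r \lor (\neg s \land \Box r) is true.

4

Recall that \Box ψ holds at a world iff ψ holds at every accessible world, and \Diamond ψ holds iff ψ holds at some accessible world.
Let φ = r \lor (\neg s \land \Box r). Evaluate φ at each world:
  u (successors {u, x, y}): φ is true.
  v (successors {w}): φ is true.
  w (successors {x}): φ is true.
  x (successors {v}): φ is true.
  y (successors ∅): φ is false.
For instance, at x:
  At x: r is true, \neg s \land \Box r is false, so r \lor (\neg s \land \Box r) is true.
    At x: \neg s is false, \Box r is true, so \neg s \land \Box r is false.
      At x: \Box r requires r at every successor {v}.
        At v: r is true.
      So \Box r is true at x.
Satisfying worlds: {u, v, w, x}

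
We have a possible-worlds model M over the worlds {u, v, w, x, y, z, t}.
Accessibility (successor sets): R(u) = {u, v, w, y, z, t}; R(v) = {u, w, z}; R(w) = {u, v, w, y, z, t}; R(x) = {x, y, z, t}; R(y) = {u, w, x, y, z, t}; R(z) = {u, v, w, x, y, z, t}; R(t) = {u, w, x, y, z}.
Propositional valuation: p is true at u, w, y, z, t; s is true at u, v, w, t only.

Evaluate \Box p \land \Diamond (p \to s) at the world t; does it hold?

No

At t: \Box p is false, \Diamond (p \to s) is true, so \Box p \land \Diamond (p \to s) is false.
  At t: \Box p requires p at every successor {u, w, x, y, z}.
    p fails at x, so \Box p is false at t.
  At t: \Diamond (p \to s) requires p \to s at some successor in {u, w, x, y, z}.
    p \to s holds at u, so \Diamond (p \to s) is true at t.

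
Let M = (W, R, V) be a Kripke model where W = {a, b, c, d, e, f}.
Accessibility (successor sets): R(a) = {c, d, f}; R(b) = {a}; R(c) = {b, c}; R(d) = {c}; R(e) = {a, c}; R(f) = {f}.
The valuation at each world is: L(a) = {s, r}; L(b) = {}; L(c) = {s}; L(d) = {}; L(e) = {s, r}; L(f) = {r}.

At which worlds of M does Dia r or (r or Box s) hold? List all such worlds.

a, b, d, e, f

Recall that Box ψ holds at a world iff ψ holds at every accessible world, and Dia ψ holds iff ψ holds at some accessible world.
Let φ = Dia r or (r or Box s). Evaluate φ at each world:
  a (successors {c, d, f}): φ is true.
  b (successors {a}): φ is true.
  c (successors {b, c}): φ is false.
  d (successors {c}): φ is true.
  e (successors {a, c}): φ is true.
  f (successors {f}): φ is true.
For instance, at f:
  At f: Dia r is true, r or Box s is true, so Dia r or (r or Box s) is true.
    At f: Dia r requires r at some successor in {f}.
      r holds at f, so Dia r is true at f.
    At f: r is true, Box s is false, so r or Box s is true.
      At f: Box s requires s at every successor {f}.
        s fails at f, so Box s is false at f.
Satisfying worlds: {a, b, d, e, f}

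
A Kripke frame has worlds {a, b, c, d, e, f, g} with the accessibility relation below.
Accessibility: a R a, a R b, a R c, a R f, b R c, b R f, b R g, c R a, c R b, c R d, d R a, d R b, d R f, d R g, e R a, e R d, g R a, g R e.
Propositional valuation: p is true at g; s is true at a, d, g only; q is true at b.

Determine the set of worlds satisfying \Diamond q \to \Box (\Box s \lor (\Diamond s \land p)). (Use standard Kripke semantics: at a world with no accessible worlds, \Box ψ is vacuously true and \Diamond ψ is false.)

b, e, f, g

Recall that \Box ψ holds at a world iff ψ holds at every accessible world, and \Diamond ψ holds iff ψ holds at some accessible world.
Let φ = \Diamond q \to \Box (\Box s \lor (\Diamond s \land p)). Evaluate φ at each world:
  a (successors {a, b, c, f}): φ is false.
  b (successors {c, f, g}): φ is true.
  c (successors {a, b, d}): φ is false.
  d (successors {a, b, f, g}): φ is false.
  e (successors {a, d}): φ is true.
  f (successors ∅): φ is true.
  g (successors {a, e}): φ is true.
For instance, at a:
  At a: \Diamond q is true, \Box (\Box s \lor (\Diamond s \land p)) is false, so \Diamond q \to \Box (\Box s \lor (\Diamond s \land p)) is false.
    At a: \Diamond q requires q at some successor in {a, b, c, f}.
      q holds at b, so \Diamond q is true at a.
    At a: \Box (\Box s \lor (\Diamond s \land p)) requires \Box s \lor (\Diamond s \land p) at every successor {a, b, c, f}.
      \Box s \lor (\Diamond s \land p) fails at a, so \Box (\Box s \lor (\Diamond s \land p)) is false at a.
Satisfying worlds: {b, e, f, g}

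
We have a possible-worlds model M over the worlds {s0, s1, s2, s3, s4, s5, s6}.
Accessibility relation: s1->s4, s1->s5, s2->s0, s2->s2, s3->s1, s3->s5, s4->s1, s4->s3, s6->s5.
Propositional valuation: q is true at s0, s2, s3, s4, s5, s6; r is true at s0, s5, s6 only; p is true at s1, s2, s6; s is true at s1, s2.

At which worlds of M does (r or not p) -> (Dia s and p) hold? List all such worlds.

Recall that Dia ψ holds at a world iff ψ holds at some accessible world.
Let φ = (r or not p) -> (Dia s and p). Evaluate φ at each world:
  s0 (successors ∅): φ is false.
  s1 (successors {s4, s5}): φ is true.
  s2 (successors {s0, s2}): φ is true.
  s3 (successors {s1, s5}): φ is false.
  s4 (successors {s1, s3}): φ is false.
  s5 (successors ∅): φ is false.
  s6 (successors {s5}): φ is false.
For instance, at s2:
  At s2: r or not p is false, Dia s and p is true, so (r or not p) -> (Dia s and p) is true.
    At s2: Dia s is true, p is true, so Dia s and p is true.
      At s2: Dia s requires s at some successor in {s0, s2}.
        s holds at s2, so Dia s is true at s2.
Satisfying worlds: {s1, s2}

s1, s2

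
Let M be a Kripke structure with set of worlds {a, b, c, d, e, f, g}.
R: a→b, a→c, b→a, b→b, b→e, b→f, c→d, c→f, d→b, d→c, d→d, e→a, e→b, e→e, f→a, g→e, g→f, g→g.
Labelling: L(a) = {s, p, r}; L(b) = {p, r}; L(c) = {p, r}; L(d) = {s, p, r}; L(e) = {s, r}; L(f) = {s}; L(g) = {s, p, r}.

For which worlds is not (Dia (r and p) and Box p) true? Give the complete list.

b, c, e, g

Recall that Box ψ holds at a world iff ψ holds at every accessible world, and Dia ψ holds iff ψ holds at some accessible world.
Let φ = not (Dia (r and p) and Box p). Evaluate φ at each world:
  a (successors {b, c}): φ is false.
  b (successors {a, b, e, f}): φ is true.
  c (successors {d, f}): φ is true.
  d (successors {b, c, d}): φ is false.
  e (successors {a, b, e}): φ is true.
  f (successors {a}): φ is false.
  g (successors {e, f, g}): φ is true.
For instance, at c:
  At c: Dia (r and p) and Box p is false, so not (Dia (r and p) and Box p) is true.
    At c: Dia (r and p) is true, Box p is false, so Dia (r and p) and Box p is false.
      At c: Dia (r and p) requires r and p at some successor in {d, f}.
        r and p holds at d, so Dia (r and p) is true at c.
      At c: Box p requires p at every successor {d, f}.
        p fails at f, so Box p is false at c.
Satisfying worlds: {b, c, e, g}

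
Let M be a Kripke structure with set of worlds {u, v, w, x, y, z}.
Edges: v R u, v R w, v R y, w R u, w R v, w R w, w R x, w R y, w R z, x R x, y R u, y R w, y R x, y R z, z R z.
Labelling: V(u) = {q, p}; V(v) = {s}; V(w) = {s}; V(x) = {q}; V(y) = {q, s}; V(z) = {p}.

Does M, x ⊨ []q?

Recall that []ψ holds at a world iff ψ holds at every accessible world, and <>ψ holds iff ψ holds at some accessible world.
At x: []q requires q at every successor {x}.
  At x: q is true.
So []q is true at x.

Yes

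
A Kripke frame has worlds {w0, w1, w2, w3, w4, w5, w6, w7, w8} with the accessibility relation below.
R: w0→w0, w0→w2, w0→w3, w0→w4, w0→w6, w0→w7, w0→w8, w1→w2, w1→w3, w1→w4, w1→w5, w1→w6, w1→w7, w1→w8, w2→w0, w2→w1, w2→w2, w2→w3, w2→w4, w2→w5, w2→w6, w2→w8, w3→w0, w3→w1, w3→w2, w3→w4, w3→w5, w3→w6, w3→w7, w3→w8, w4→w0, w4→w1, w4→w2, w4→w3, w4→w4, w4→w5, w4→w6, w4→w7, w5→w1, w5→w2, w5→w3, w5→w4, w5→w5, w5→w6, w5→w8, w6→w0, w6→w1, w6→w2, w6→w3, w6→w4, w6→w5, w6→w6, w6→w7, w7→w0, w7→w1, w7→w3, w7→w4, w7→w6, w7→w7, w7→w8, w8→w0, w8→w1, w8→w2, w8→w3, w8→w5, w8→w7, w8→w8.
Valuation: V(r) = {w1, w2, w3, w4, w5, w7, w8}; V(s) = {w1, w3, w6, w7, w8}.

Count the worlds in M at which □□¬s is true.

Recall that □ψ holds at a world iff ψ holds at every accessible world, and ◇ψ holds iff ψ holds at some accessible world.
Let φ = □□¬s. Evaluate φ at each world:
  w0 (successors {w0, w2, w3, w4, w6, w7, w8}): φ is false.
  w1 (successors {w2, w3, w4, w5, w6, w7, w8}): φ is false.
  w2 (successors {w0, w1, w2, w3, w4, w5, w6, w8}): φ is false.
  w3 (successors {w0, w1, w2, w4, w5, w6, w7, w8}): φ is false.
  w4 (successors {w0, w1, w2, w3, w4, w5, w6, w7}): φ is false.
  w5 (successors {w1, w2, w3, w4, w5, w6, w8}): φ is false.
  w6 (successors {w0, w1, w2, w3, w4, w5, w6, w7}): φ is false.
  w7 (successors {w0, w1, w3, w4, w6, w7, w8}): φ is false.
  w8 (successors {w0, w1, w2, w3, w5, w7, w8}): φ is false.
For instance, at w8:
  At w8: □□¬s requires □¬s at every successor {w0, w1, w2, w3, w5, w7, w8}.
    □¬s fails at w0, so □□¬s is false at w8.
      At w0: □¬s requires ¬s at every successor {w0, w2, w3, w4, w6, w7, w8}.
        ¬s fails at w3, so □¬s is false at w0.
Satisfying worlds: none.

0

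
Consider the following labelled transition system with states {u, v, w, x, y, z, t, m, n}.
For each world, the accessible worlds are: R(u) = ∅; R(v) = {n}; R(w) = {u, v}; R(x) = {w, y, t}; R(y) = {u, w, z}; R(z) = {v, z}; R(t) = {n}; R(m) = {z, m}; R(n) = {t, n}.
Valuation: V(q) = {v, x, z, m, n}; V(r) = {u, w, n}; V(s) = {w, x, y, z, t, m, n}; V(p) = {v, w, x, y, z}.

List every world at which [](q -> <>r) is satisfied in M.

Let φ = [](q -> <>r). Evaluate φ at each world:
  u (successors ∅): φ is true.
  v (successors {n}): φ is true.
  w (successors {u, v}): φ is true.
  x (successors {w, y, t}): φ is true.
  y (successors {u, w, z}): φ is false.
  z (successors {v, z}): φ is false.
  t (successors {n}): φ is true.
  m (successors {z, m}): φ is false.
  n (successors {t, n}): φ is true.
For instance, at v:
  At v: [](q -> <>r) requires q -> <>r at every successor {n}.
      At n: q is true, <>r is true, so q -> <>r is true.
  So [](q -> <>r) is true at v.
Satisfying worlds: {u, v, w, x, t, n}

u, v, w, x, t, n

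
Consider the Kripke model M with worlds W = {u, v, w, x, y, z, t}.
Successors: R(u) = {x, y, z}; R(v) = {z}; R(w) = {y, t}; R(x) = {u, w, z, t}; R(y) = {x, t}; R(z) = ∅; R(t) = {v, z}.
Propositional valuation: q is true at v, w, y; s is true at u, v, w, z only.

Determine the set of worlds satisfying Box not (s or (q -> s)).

z

Let φ = Box not (s or (q -> s)). Evaluate φ at each world:
  u (successors {x, y, z}): φ is false.
  v (successors {z}): φ is false.
  w (successors {y, t}): φ is false.
  x (successors {u, w, z, t}): φ is false.
  y (successors {x, t}): φ is false.
  z (successors ∅): φ is true.
  t (successors {v, z}): φ is false.
For instance, at u:
  At u: Box not (s or (q -> s)) requires not (s or (q -> s)) at every successor {x, y, z}.
    not (s or (q -> s)) fails at x, so Box not (s or (q -> s)) is false at u.
Satisfying worlds: {z}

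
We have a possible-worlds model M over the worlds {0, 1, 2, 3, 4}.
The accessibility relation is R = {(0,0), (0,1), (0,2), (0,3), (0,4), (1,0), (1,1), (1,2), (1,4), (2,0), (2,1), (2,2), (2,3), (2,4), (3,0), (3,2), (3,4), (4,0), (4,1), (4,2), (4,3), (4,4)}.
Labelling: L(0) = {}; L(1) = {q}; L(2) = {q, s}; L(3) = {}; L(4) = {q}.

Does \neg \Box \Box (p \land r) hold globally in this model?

Let φ = \neg \Box \Box (p \land r). Evaluate φ at each world:
  0 (successors {0, 1, 2, 3, 4}): φ is true.
  1 (successors {0, 1, 2, 4}): φ is true.
  2 (successors {0, 1, 2, 3, 4}): φ is true.
  3 (successors {0, 2, 4}): φ is true.
  4 (successors {0, 1, 2, 3, 4}): φ is true.
For instance, at 0:
  At 0: \Box \Box (p \land r) is false, so \neg \Box \Box (p \land r) is true.
    At 0: \Box \Box (p \land r) requires \Box (p \land r) at every successor {0, 1, 2, 3, 4}.
      \Box (p \land r) fails at 0, so \Box \Box (p \land r) is false at 0.

Yes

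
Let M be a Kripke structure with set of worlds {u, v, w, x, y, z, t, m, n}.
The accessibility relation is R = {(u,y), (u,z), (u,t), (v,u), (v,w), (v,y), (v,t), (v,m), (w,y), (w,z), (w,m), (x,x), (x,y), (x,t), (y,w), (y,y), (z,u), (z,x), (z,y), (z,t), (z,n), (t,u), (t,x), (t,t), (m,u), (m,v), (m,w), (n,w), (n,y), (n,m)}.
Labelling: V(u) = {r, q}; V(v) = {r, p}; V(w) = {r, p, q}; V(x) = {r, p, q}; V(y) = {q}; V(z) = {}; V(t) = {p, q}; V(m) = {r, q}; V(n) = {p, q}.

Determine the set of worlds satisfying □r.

m

Let φ = □r. Evaluate φ at each world:
  u (successors {y, z, t}): φ is false.
  v (successors {u, w, y, t, m}): φ is false.
  w (successors {y, z, m}): φ is false.
  x (successors {x, y, t}): φ is false.
  y (successors {w, y}): φ is false.
  z (successors {u, x, y, t, n}): φ is false.
  t (successors {u, x, t}): φ is false.
  m (successors {u, v, w}): φ is true.
  n (successors {w, y, m}): φ is false.
For instance, at v:
  At v: □r requires r at every successor {u, w, y, t, m}.
    r fails at y, so □r is false at v.
Satisfying worlds: {m}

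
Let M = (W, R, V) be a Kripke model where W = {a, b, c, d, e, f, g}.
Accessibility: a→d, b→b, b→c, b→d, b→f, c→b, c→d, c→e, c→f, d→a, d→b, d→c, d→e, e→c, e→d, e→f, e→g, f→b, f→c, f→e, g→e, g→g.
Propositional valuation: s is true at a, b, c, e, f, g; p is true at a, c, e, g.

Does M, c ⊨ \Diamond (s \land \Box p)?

No

Recall that \Box ψ holds at a world iff ψ holds at every accessible world, and \Diamond ψ holds iff ψ holds at some accessible world.
At c: \Diamond (s \land \Box p) requires s \land \Box p at some successor in {b, d, e, f}.
  At b: s \land \Box p is false.
  At d: s \land \Box p is false.
  At e: s \land \Box p is false.
  At f: s \land \Box p is false.
So \Diamond (s \land \Box p) is false at c.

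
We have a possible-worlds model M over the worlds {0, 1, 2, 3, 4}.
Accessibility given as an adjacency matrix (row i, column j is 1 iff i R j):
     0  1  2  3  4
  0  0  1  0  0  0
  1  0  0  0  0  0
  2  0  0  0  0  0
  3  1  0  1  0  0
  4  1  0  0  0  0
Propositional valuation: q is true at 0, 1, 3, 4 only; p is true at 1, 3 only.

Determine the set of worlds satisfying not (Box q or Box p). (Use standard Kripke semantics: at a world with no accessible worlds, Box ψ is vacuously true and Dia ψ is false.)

Let φ = not (Box q or Box p). Evaluate φ at each world:
  0 (successors {1}): φ is false.
  1 (successors ∅): φ is false.
  2 (successors ∅): φ is false.
  3 (successors {0, 2}): φ is true.
  4 (successors {0}): φ is false.
For instance, at 3:
  At 3: Box q or Box p is false, so not (Box q or Box p) is true.
    At 3: Box q is false, Box p is false, so Box q or Box p is false.
      At 3: Box q requires q at every successor {0, 2}.
        q fails at 2, so Box q is false at 3.
      At 3: Box p requires p at every successor {0, 2}.
        p fails at 0, so Box p is false at 3.
Satisfying worlds: {3}

3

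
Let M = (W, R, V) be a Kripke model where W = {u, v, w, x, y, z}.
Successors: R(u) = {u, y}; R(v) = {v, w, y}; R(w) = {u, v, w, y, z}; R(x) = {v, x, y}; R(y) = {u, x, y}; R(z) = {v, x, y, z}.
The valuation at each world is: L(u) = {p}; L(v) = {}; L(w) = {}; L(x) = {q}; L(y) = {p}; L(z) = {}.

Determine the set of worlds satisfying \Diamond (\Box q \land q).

none

Let φ = \Diamond (\Box q \land q). Evaluate φ at each world:
  u (successors {u, y}): φ is false.
  v (successors {v, w, y}): φ is false.
  w (successors {u, v, w, y, z}): φ is false.
  x (successors {v, x, y}): φ is false.
  y (successors {u, x, y}): φ is false.
  z (successors {v, x, y, z}): φ is false.
For instance, at z:
  At z: \Diamond (\Box q \land q) requires \Box q \land q at some successor in {v, x, y, z}.
    At v: \Box q \land q is false.
    At x: \Box q \land q is false.
    At y: \Box q \land q is false.
    At z: \Box q \land q is false.
  So \Diamond (\Box q \land q) is false at z.
Satisfying worlds: none.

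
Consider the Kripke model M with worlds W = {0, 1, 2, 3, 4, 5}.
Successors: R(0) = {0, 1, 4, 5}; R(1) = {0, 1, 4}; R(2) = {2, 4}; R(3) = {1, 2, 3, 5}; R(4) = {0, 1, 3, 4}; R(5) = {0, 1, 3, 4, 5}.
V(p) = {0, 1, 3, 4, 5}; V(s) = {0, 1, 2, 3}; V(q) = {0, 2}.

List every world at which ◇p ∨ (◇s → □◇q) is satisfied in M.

Recall that □ψ holds at a world iff ψ holds at every accessible world, and ◇ψ holds iff ψ holds at some accessible world.
Let φ = ◇p ∨ (◇s → □◇q). Evaluate φ at each world:
  0 (successors {0, 1, 4, 5}): φ is true.
  1 (successors {0, 1, 4}): φ is true.
  2 (successors {2, 4}): φ is true.
  3 (successors {1, 2, 3, 5}): φ is true.
  4 (successors {0, 1, 3, 4}): φ is true.
  5 (successors {0, 1, 3, 4, 5}): φ is true.
For instance, at 1:
  At 1: ◇p is true, ◇s → □◇q is true, so ◇p ∨ (◇s → □◇q) is true.
    At 1: ◇p requires p at some successor in {0, 1, 4}.
      p holds at 0, so ◇p is true at 1.
    At 1: ◇s is true, □◇q is true, so ◇s → □◇q is true.
      At 1: ◇s requires s at some successor in {0, 1, 4}.
        s holds at 0, so ◇s is true at 1.
      At 1: □◇q requires ◇q at every successor {0, 1, 4}.
        At 0: ◇q is true.
        At 1: ◇q is true.
        At 4: ◇q is true.
      So □◇q is true at 1.
Satisfying worlds: {0, 1, 2, 3, 4, 5}

0, 1, 2, 3, 4, 5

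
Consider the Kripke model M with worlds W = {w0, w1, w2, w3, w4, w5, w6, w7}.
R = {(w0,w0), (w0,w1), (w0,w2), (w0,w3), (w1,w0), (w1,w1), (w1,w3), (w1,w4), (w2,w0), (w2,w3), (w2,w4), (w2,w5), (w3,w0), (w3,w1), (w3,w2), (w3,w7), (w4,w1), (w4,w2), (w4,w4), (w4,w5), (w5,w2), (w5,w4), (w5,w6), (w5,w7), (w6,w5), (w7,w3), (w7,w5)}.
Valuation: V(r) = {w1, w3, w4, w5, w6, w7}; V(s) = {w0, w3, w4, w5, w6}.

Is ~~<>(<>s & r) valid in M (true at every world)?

Yes

Let φ = ~~<>(<>s & r). Evaluate φ at each world:
  w0 (successors {w0, w1, w2, w3}): φ is true.
  w1 (successors {w0, w1, w3, w4}): φ is true.
  w2 (successors {w0, w3, w4, w5}): φ is true.
  w3 (successors {w0, w1, w2, w7}): φ is true.
  w4 (successors {w1, w2, w4, w5}): φ is true.
  w5 (successors {w2, w4, w6, w7}): φ is true.
  w6 (successors {w5}): φ is true.
  w7 (successors {w3, w5}): φ is true.
For instance, at w6:
  At w6: ~<>(<>s & r) is false, so ~~<>(<>s & r) is true.
    At w6: <>(<>s & r) is true, so ~<>(<>s & r) is false.
      At w6: <>(<>s & r) requires <>s & r at some successor in {w5}.
        <>s & r holds at w5, so <>(<>s & r) is true at w6.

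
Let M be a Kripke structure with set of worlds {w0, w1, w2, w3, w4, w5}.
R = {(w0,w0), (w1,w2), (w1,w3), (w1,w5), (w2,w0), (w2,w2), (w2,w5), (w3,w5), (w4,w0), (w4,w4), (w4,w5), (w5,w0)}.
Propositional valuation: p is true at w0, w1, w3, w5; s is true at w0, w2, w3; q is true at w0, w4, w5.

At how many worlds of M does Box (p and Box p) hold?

Let φ = Box (p and Box p). Evaluate φ at each world:
  w0 (successors {w0}): φ is true.
  w1 (successors {w2, w3, w5}): φ is false.
  w2 (successors {w0, w2, w5}): φ is false.
  w3 (successors {w5}): φ is true.
  w4 (successors {w0, w4, w5}): φ is false.
  w5 (successors {w0}): φ is true.
For instance, at w3:
  At w3: Box (p and Box p) requires p and Box p at every successor {w5}.
      At w5: p is true, Box p is true, so p and Box p is true.
  So Box (p and Box p) is true at w3.
Satisfying worlds: {w0, w3, w5}

3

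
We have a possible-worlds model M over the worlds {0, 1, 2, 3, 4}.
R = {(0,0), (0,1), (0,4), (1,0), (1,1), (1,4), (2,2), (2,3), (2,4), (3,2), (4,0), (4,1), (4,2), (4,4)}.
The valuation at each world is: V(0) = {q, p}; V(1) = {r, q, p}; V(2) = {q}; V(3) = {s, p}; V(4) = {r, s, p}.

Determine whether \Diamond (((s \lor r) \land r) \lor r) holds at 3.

At 3: \Diamond (((s \lor r) \land r) \lor r) requires ((s \lor r) \land r) \lor r at some successor in {2}.
  At 2: ((s \lor r) \land r) \lor r is false.
So \Diamond (((s \lor r) \land r) \lor r) is false at 3.

No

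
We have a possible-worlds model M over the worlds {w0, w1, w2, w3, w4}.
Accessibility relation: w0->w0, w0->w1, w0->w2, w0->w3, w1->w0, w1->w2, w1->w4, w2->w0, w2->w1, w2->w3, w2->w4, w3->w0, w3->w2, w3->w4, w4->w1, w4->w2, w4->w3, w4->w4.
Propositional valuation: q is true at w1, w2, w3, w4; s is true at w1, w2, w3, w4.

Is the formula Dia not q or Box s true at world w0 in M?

At w0: Dia not q is true, Box s is false, so Dia not q or Box s is true.
  At w0: Dia not q requires not q at some successor in {w0, w1, w2, w3}.
    not q holds at w0, so Dia not q is true at w0.
  At w0: Box s requires s at every successor {w0, w1, w2, w3}.
    s fails at w0, so Box s is false at w0.

Yes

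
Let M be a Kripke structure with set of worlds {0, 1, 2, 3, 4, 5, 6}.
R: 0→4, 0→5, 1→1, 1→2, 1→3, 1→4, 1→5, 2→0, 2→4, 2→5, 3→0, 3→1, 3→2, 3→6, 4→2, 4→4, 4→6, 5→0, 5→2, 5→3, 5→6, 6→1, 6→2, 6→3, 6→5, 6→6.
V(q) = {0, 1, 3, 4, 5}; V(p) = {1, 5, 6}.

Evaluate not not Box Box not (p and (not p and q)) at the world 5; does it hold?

At 5: not Box Box not (p and (not p and q)) is false, so not not Box Box not (p and (not p and q)) is true.
  At 5: Box Box not (p and (not p and q)) is true, so not Box Box not (p and (not p and q)) is false.
    At 5: Box Box not (p and (not p and q)) requires Box not (p and (not p and q)) at every successor {0, 2, 3, 6}.
      At 0: Box not (p and (not p and q)) is true.
      At 2: Box not (p and (not p and q)) is true.
      At 3: Box not (p and (not p and q)) is true.
      At 6: Box not (p and (not p and q)) is true.
    So Box Box not (p and (not p and q)) is true at 5.

Yes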